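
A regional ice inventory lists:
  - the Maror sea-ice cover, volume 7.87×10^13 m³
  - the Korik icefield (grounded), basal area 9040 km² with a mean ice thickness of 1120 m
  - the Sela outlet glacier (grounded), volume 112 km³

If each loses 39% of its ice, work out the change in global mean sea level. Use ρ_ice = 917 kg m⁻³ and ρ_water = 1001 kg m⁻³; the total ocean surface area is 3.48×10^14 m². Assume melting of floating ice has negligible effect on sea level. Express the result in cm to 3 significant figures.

≈ 1.05 cm

The Maror sea-ice cover is floating and already displaces its own weight of water, so its melt adds essentially nothing to sea level.
Korik: ice volume = 9040 km² × 1120 m = 1.012×10^4 km³; 0.39 × 1.012×10^4 × (917/1001) = 3617 km³ of water.
Sela: 0.39 × 112 km³ × (917/1001) = 40.01 km³ of water.
Total added water ≈ 3.657×10^12 m³ over 3.48×10^14 m² → Δh = 0.0105 m = 1.05 cm.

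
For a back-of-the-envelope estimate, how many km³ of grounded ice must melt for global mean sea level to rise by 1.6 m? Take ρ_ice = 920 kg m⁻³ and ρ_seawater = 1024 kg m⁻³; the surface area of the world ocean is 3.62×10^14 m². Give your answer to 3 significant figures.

≈ 6.45×10^5 km³

Required water volume = Δh × A = 1.6 m × 3.62×10^14 m² = 5.792×10^14 m³ = 5.792×10^5 km³.
Ice volume = water volume × ρ_w/ρ_ice = 5.792×10^5 × 1024/920 = 6.45×10^5 km³.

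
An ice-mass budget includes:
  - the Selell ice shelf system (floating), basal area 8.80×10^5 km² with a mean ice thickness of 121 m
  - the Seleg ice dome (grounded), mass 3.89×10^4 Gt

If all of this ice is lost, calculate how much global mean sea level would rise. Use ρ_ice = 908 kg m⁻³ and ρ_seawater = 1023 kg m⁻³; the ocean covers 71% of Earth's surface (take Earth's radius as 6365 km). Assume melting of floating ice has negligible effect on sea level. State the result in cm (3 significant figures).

≈ 10.5 cm

The Selell ice shelf system is floating and already displaces its own weight of water, so its melt adds essentially nothing to sea level.
Seleg: 3.89×10^4 Gt = 3.890×10^16 kg; dividing by ρ_w = 1023 kg m⁻³ gives 3.803×10^13 m³ of water.
Total added water ≈ 3.803×10^13 m³ over 3.61×10^14 m² → Δh = 0.105 m = 10.5 cm.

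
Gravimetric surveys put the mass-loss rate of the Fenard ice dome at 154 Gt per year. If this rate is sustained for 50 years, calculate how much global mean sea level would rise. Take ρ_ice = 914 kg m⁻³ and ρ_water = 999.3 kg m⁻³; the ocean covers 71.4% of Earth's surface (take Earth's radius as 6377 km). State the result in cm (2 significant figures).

≈ 2.1 cm

Total mass lost = 154 Gt/yr × 50 yr = 7700 Gt = 7.700×10^15 kg.
ρ_w = 999.3 kg m⁻³, so water volume = 7.700×10^15 / 999.3 = 7.705×10^12 m³.
Δh = 7.705×10^12 / 3.65×10^14 = 0.0211 m = 2.1 cm.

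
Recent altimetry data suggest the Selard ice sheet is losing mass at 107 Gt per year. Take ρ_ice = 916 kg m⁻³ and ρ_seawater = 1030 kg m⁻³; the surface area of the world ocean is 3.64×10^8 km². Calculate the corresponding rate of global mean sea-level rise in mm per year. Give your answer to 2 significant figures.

≈ 0.29 mm/yr

ρ_w = 1030 kg m⁻³. Annual water volume added = 107 Gt / ρ_w = 1.070×10^14 kg / 1030 kg m⁻³ = 1.039×10^11 m³.
Δh per year = 1.039×10^11 / 3.64×10^14 = 2.85×10^-4 m = 0.29 mm.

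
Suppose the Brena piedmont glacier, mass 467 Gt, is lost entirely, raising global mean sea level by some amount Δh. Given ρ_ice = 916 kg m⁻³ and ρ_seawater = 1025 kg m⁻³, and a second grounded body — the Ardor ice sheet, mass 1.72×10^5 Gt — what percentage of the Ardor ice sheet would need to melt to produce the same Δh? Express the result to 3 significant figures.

Equal sea-level rise means equal mass of meltwater, i.e. equal mass of ice lost.
Ice mass of Brena: 4.670×10^14 kg; ice mass of Ardor: 1.720×10^17 kg.
Fraction required = 4.670×10^14 / 1.720×10^17 = 2.72×10^-3 → 0.272 %.

≈ 0.272 %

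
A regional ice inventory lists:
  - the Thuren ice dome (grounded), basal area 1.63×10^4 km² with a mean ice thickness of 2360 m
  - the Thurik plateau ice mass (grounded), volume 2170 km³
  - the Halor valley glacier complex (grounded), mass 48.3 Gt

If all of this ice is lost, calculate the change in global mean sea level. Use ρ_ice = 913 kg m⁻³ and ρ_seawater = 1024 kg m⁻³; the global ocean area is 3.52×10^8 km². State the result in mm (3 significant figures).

Thuren: ice volume = 1.63×10^4 km² × 2360 m = 3.847×10^4 km³; 3.847×10^4 × (913/1024) = 3.430×10^4 km³ of water.
Thurik: 2170 km³ × (913/1024) = 1935 km³ of water.
Halor: 48.3 Gt = 4.830×10^13 kg; dividing by ρ_w = 1024 kg m⁻³ gives 4.717×10^10 m³ of water.
Total added water ≈ 3.628×10^13 m³ over 3.52×10^14 m² → Δh = 0.103 m = 103 mm.

≈ 103 mm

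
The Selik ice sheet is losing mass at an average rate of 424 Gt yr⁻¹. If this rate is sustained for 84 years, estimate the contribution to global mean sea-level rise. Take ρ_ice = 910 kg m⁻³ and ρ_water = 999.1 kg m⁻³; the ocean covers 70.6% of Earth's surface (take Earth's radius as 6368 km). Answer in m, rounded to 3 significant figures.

Total mass lost = 424 Gt/yr × 84 yr = 3.562×10^4 Gt = 3.562×10^16 kg.
ρ_w = 999.1 kg m⁻³, so water volume = 3.562×10^16 / 999.1 = 3.565×10^13 m³.
Δh = 3.565×10^13 / 3.60×10^14 = 0.0991 m.

≈ 0.0991 m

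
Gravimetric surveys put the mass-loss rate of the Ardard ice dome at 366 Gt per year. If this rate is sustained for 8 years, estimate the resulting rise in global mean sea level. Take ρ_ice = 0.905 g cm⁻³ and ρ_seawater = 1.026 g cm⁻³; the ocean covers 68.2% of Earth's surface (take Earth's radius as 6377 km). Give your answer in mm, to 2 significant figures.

≈ 8.2 mm

Total mass lost = 366 Gt/yr × 8 yr = 2928 Gt = 2.928×10^15 kg.
ρ_w = 1.026 g cm⁻³ = 1026 kg m⁻³, so water volume = 2.928×10^15 / 1026 = 2.854×10^12 m³.
Δh = 2.854×10^12 / 3.49×10^14 = 8.19×10^-3 m = 8.2 mm.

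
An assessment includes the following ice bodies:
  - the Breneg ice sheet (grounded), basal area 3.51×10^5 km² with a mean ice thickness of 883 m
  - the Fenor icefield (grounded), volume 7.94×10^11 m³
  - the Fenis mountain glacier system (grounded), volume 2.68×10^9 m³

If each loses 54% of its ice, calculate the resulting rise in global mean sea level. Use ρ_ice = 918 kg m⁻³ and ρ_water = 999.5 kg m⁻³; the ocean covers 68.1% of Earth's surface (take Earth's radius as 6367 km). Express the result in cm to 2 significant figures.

Breneg: ice volume = 3.51×10^5 km² × 883 m = 3.099×10^5 km³; 0.54 × 3.099×10^5 × (918/999.5) = 1.537×10^5 km³ of water.
Fenor: 0.54 × 7.94×10^11 m³ × (918/999.5) = 3.938×10^11 m³ of water.
Fenis: 0.54 × 2.68×10^9 m³ × (918/999.5) = 1.329×10^9 m³ of water.
Total added water ≈ 1.541×10^14 m³ over 3.47×10^14 m² → Δh = 0.444 m = 44 cm.

≈ 44 cm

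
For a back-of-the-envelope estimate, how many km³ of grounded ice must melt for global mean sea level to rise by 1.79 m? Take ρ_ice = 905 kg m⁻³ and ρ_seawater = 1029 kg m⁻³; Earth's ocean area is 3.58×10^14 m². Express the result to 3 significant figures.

≈ 7.29×10^5 km³

Required water volume = Δh × A = 1.79 m × 3.58×10^14 m² = 6.408×10^14 m³ = 6.408×10^5 km³.
Ice volume = water volume × ρ_w/ρ_ice = 6.408×10^5 × 1029/905 = 7.29×10^5 km³.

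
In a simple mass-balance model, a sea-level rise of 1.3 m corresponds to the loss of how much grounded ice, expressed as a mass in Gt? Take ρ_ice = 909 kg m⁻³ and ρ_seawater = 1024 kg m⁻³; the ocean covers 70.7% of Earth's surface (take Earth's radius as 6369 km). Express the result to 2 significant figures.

Required water volume = Δh × A = 1.3 m × 3.60×10^14 m² = 4.685×10^14 m³.
ρ_w = 1024 kg m⁻³, so the mass of water = 4.685×10^14 m³ × 1024 kg m⁻³ = 4.798×10^17 kg = 4.8×10^5 Gt (and the same mass of ice, by conservation).

≈ 4.8×10^5 Gt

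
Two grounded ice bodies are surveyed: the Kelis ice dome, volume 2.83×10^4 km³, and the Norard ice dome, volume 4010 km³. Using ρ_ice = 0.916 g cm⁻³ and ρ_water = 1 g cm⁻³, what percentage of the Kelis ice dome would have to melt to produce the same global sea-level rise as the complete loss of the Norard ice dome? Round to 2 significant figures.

≈ 14 %

Equal sea-level rise means equal mass of meltwater, i.e. equal mass of ice lost.
Ice mass of Norard: 3.673×10^15 kg; ice mass of Kelis: 2.592×10^16 kg.
Fraction required = 3.673×10^15 / 2.592×10^16 = 0.142 → 14 %.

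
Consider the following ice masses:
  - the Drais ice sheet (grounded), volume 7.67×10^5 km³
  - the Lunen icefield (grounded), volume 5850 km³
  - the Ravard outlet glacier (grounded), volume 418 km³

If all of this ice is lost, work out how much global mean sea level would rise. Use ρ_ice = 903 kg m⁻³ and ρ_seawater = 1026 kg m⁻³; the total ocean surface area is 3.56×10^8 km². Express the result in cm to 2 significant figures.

≈ 190 cm

Drais: 7.67×10^5 km³ × (903/1026) = 6.750×10^5 km³ of water.
Lunen: 5850 km³ × (903/1026) = 5149 km³ of water.
Ravard: 418 km³ × (903/1026) = 367.9 km³ of water.
Total added water ≈ 6.806×10^14 m³ over 3.56×10^14 m² → Δh = 1.91 m = 190 cm.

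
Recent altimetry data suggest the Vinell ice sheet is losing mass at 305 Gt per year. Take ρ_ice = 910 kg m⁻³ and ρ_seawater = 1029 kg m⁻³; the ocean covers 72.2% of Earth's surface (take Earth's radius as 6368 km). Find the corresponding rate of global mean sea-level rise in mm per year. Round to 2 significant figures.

ρ_w = 1029 kg m⁻³. Annual water volume added = 305 Gt / ρ_w = 3.050×10^14 kg / 1029 kg m⁻³ = 2.964×10^11 m³.
Δh per year = 2.964×10^11 / 3.68×10^14 = 8.06×10^-4 m = 0.81 mm.

≈ 0.81 mm/yr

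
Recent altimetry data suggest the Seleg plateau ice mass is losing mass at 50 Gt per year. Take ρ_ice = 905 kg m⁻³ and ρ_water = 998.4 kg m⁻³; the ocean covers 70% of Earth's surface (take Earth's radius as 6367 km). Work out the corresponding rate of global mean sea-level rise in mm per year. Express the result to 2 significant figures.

≈ 0.14 mm/yr

ρ_w = 998.4 kg m⁻³. Annual water volume added = 50 Gt / ρ_w = 5.000×10^13 kg / 998.4 kg m⁻³ = 5.008×10^10 m³.
Δh per year = 5.008×10^10 / 3.57×10^14 = 1.40×10^-4 m = 0.14 mm.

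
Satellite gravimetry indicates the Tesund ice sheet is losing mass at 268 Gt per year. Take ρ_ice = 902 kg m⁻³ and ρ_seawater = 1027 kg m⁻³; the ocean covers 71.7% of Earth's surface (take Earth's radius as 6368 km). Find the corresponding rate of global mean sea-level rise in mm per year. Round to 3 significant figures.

ρ_w = 1027 kg m⁻³. Annual water volume added = 268 Gt / ρ_w = 2.680×10^14 kg / 1027 kg m⁻³ = 2.610×10^11 m³.
Δh per year = 2.610×10^11 / 3.65×10^14 = 7.14×10^-4 m = 0.714 mm.

≈ 0.714 mm/yr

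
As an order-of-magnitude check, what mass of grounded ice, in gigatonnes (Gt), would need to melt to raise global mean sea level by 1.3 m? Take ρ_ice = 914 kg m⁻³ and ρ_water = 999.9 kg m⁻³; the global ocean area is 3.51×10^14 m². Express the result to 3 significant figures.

≈ 4.56×10^5 Gt

Required water volume = Δh × A = 1.3 m × 3.51×10^14 m² = 4.563×10^14 m³.
ρ_w = 999.9 kg m⁻³, so the mass of water = 4.563×10^14 m³ × 999.9 kg m⁻³ = 4.563×10^17 kg = 4.56×10^5 Gt (and the same mass of ice, by conservation).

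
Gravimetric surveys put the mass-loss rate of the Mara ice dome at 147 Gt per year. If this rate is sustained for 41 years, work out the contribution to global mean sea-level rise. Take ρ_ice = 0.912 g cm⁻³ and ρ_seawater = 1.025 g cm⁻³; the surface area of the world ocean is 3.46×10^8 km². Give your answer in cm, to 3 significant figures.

Total mass lost = 147 Gt/yr × 41 yr = 6027 Gt = 6.027×10^15 kg.
ρ_w = 1.025 g cm⁻³ = 1025 kg m⁻³, so water volume = 6.027×10^15 / 1025 = 5.880×10^12 m³.
Δh = 5.880×10^12 / 3.46×10^14 = 0.0170 m = 1.70 cm.

≈ 1.70 cm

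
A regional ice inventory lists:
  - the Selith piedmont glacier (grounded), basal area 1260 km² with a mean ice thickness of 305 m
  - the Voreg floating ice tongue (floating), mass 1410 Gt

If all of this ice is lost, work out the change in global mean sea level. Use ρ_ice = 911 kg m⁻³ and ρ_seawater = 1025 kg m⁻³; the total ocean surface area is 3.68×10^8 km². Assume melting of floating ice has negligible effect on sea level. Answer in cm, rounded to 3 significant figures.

≈ 0.0928 cm

Selith: ice volume = 1260 km² × 305 m = 384.3 km³; 384.3 × (911/1025) = 341.6 km³ of water.
The Voreg floating ice tongue is floating and already displaces its own weight of water, so its melt adds essentially nothing to sea level.
Total added water ≈ 3.416×10^11 m³ over 3.68×10^14 m² → Δh = 9.28×10^-4 m = 0.0928 cm.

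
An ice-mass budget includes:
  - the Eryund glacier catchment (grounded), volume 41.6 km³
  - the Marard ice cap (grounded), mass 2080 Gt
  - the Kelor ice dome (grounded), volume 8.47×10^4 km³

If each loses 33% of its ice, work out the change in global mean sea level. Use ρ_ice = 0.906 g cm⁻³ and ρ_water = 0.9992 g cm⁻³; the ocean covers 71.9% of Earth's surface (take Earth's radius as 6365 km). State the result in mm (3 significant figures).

Eryund: 0.33 × 41.6 km³ × (906/999.2) = 12.45 km³ of water.
Marard: 0.33 × 2080 Gt = 6.864×10^14 kg; dividing by ρ_w = 0.9992 g cm⁻³ = 999.2 kg m⁻³ gives 6.869×10^11 m³ of water.
Kelor: 0.33 × 8.47×10^4 km³ × (906/999.2) = 2.534×10^4 km³ of water.
Total added water ≈ 2.604×10^13 m³ over 3.66×10^14 m² → Δh = 0.0711 m = 71.1 mm.

≈ 71.1 mm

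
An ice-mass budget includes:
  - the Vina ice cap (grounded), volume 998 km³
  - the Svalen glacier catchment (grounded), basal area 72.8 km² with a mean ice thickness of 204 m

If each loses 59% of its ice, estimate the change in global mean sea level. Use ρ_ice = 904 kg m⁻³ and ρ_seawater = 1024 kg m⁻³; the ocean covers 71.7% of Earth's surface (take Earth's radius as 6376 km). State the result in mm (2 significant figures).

≈ 1.4 mm

Vina: 0.59 × 998 km³ × (904/1024) = 519.8 km³ of water.
Svalen: ice volume = 72.8 km² × 204 m = 14.85 km³; 0.59 × 14.85 × (904/1024) = 7.735 km³ of water.
Total added water ≈ 5.276×10^11 m³ over 3.66×10^14 m² → Δh = 1.44×10^-3 m = 1.4 mm.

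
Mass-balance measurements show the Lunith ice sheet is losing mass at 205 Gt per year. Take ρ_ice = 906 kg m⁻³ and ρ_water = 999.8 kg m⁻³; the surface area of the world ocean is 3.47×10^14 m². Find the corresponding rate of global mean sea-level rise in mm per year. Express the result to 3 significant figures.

ρ_w = 999.8 kg m⁻³. Annual water volume added = 205 Gt / ρ_w = 2.050×10^14 kg / 999.8 kg m⁻³ = 2.050×10^11 m³.
Δh per year = 2.050×10^11 / 3.47×10^14 = 5.91×10^-4 m = 0.591 mm.

≈ 0.591 mm/yr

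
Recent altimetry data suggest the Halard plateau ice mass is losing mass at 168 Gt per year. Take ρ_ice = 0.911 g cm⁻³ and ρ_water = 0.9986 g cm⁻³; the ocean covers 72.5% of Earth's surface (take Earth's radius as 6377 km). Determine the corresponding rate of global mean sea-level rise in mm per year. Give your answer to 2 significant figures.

ρ_w = 0.9986 g cm⁻³ = 998.6 kg m⁻³. Annual water volume added = 168 Gt / ρ_w = 1.680×10^14 kg / 998.6 kg m⁻³ = 1.682×10^11 m³.
Δh per year = 1.682×10^11 / 3.70×10^14 = 4.54×10^-4 m = 0.45 mm.

≈ 0.45 mm/yr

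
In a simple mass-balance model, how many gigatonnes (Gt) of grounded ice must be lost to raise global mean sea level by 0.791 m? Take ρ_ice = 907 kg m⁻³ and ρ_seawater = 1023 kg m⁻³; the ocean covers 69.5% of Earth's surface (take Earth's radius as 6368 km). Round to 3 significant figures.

Required water volume = Δh × A = 0.791 m × 3.54×10^14 m² = 2.801×10^14 m³.
ρ_w = 1023 kg m⁻³, so the mass of water = 2.801×10^14 m³ × 1023 kg m⁻³ = 2.866×10^17 kg = 2.87×10^5 Gt (and the same mass of ice, by conservation).

≈ 2.87×10^5 Gt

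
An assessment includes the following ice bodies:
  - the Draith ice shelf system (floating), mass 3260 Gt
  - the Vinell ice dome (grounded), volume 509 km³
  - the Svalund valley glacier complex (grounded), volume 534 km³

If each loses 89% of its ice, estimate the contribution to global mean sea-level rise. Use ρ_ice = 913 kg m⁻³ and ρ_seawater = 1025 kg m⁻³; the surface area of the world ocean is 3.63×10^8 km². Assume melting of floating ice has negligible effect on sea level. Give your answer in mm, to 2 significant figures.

≈ 2.3 mm

The Draith ice shelf system is floating and already displaces its own weight of water, so its melt adds essentially nothing to sea level.
Vinell: 0.89 × 509 km³ × (913/1025) = 403.5 km³ of water.
Svalund: 0.89 × 534 km³ × (913/1025) = 423.3 km³ of water.
Total added water ≈ 8.268×10^11 m³ over 3.63×10^14 m² → Δh = 2.28×10^-3 m = 2.3 mm.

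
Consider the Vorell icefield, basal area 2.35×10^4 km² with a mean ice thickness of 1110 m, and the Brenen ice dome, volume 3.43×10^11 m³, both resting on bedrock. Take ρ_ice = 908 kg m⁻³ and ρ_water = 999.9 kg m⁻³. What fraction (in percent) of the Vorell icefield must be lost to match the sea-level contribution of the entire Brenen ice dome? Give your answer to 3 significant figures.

Equal sea-level rise means equal mass of meltwater, i.e. equal mass of ice lost.
Ice mass of Brenen: 3.114×10^14 kg; ice mass of Vorell: 2.369×10^16 kg.
Fraction required = 3.114×10^14 / 2.369×10^16 = 0.0131 → 1.31 %.

≈ 1.31 %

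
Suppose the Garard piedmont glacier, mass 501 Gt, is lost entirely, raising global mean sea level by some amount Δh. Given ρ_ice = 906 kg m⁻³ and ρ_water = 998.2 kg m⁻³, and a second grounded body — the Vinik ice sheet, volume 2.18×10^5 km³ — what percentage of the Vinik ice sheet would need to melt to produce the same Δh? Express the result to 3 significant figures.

Equal sea-level rise means equal mass of meltwater, i.e. equal mass of ice lost.
Ice mass of Garard: 5.010×10^14 kg; ice mass of Vinik: 1.975×10^17 kg.
Fraction required = 5.010×10^14 / 1.975×10^17 = 2.54×10^-3 → 0.254 %.

≈ 0.254 %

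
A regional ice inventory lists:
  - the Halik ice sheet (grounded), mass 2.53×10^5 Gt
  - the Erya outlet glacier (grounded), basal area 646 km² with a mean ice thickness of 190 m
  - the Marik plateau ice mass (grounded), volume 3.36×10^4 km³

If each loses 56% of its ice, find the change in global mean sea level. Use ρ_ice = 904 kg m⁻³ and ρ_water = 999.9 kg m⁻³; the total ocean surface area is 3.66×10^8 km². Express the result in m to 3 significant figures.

Halik: 0.56 × 2.53×10^5 Gt = 1.417×10^17 kg; dividing by ρ_w = 999.9 kg m⁻³ gives 1.417×10^14 m³ of water.
Erya: ice volume = 646 km² × 190 m = 122.7 km³; 0.56 × 122.7 × (904/999.9) = 62.14 km³ of water.
Marik: 0.56 × 3.36×10^4 km³ × (904/999.9) = 1.701×10^4 km³ of water.
Total added water ≈ 1.588×10^14 m³ over 3.66×10^14 m² → Δh = 0.434 m.

≈ 0.434 m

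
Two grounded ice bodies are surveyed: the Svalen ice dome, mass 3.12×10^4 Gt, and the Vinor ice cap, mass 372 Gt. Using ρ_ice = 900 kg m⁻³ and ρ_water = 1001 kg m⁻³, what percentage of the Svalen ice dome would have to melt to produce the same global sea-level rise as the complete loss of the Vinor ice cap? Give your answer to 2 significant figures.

≈ 1.2 %

Equal sea-level rise means equal mass of meltwater, i.e. equal mass of ice lost.
Ice mass of Vinor: 3.720×10^14 kg; ice mass of Svalen: 3.120×10^16 kg.
Fraction required = 3.720×10^14 / 3.120×10^16 = 0.0119 → 1.2 %.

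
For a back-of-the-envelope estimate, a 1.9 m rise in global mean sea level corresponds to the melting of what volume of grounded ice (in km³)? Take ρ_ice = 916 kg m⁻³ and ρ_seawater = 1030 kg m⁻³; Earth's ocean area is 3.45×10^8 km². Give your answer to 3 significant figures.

Required water volume = Δh × A = 1.9 m × 3.45×10^14 m² = 6.555×10^14 m³ = 6.555×10^5 km³.
Ice volume = water volume × ρ_w/ρ_ice = 6.555×10^5 × 1030/916 = 7.37×10^5 km³.

≈ 7.37×10^5 km³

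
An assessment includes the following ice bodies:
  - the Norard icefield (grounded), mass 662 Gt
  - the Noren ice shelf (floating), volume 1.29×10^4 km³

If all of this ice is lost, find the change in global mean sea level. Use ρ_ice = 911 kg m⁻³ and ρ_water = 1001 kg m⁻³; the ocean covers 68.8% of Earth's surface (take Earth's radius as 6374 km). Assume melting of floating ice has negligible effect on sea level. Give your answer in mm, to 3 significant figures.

Norard: 662 Gt = 6.620×10^14 kg; dividing by ρ_w = 1001 kg m⁻³ gives 6.613×10^11 m³ of water.
The Noren ice shelf is floating and already displaces its own weight of water, so its melt adds essentially nothing to sea level.
Total added water ≈ 6.613×10^11 m³ over 3.51×10^14 m² → Δh = 1.88×10^-3 m = 1.88 mm.

≈ 1.88 mm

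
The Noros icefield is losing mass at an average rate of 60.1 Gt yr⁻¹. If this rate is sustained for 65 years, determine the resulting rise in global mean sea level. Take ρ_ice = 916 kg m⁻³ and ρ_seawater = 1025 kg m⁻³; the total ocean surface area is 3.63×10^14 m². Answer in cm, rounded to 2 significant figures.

Total mass lost = 60.1 Gt/yr × 65 yr = 3906 Gt = 3.906×10^15 kg.
ρ_w = 1025 kg m⁻³, so water volume = 3.906×10^15 / 1025 = 3.811×10^12 m³.
Δh = 3.811×10^12 / 3.63×10^14 = 0.0105 m = 1.0 cm.

≈ 1.0 cm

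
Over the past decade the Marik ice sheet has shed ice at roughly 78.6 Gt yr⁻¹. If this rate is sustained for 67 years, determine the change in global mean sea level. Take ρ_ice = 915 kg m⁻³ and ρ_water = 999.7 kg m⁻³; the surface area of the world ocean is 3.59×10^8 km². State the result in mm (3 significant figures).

≈ 14.7 mm

Total mass lost = 78.6 Gt/yr × 67 yr = 5266 Gt = 5.266×10^15 kg.
ρ_w = 999.7 kg m⁻³, so water volume = 5.266×10^15 / 999.7 = 5.268×10^12 m³.
Δh = 5.268×10^12 / 3.59×10^14 = 0.0147 m = 14.7 mm.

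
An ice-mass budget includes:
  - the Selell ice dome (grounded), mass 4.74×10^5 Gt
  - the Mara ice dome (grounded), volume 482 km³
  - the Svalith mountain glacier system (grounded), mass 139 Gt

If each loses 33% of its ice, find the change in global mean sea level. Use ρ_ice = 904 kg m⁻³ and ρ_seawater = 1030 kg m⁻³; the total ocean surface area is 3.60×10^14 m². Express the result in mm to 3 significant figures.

Selell: 0.33 × 4.74×10^5 Gt = 1.564×10^17 kg; dividing by ρ_w = 1030 kg m⁻³ gives 1.519×10^14 m³ of water.
Mara: 0.33 × 482 km³ × (904/1030) = 139.6 km³ of water.
Svalith: 0.33 × 139 Gt = 4.587×10^13 kg; dividing by ρ_w = 1030 kg m⁻³ gives 4.453×10^10 m³ of water.
Total added water ≈ 1.520×10^14 m³ over 3.60×10^14 m² → Δh = 0.422 m = 422 mm.

≈ 422 mm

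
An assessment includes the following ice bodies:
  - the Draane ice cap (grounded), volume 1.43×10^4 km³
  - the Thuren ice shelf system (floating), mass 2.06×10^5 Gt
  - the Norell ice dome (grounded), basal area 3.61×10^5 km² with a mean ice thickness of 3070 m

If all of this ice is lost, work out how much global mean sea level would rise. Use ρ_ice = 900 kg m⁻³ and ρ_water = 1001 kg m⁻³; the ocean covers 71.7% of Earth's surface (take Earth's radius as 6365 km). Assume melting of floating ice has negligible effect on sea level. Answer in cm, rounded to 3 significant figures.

Draane: 1.43×10^4 km³ × (900/1001) = 1.286×10^4 km³ of water.
The Thuren ice shelf system is floating and already displaces its own weight of water, so its melt adds essentially nothing to sea level.
Norell: ice volume = 3.61×10^5 km² × 3070 m = 1.108×10^6 km³; 1.108×10^6 × (900/1001) = 9.964×10^5 km³ of water.
Total added water ≈ 1.009×10^15 m³ over 3.65×10^14 m² → Δh = 2.77 m = 277 cm.

≈ 277 cm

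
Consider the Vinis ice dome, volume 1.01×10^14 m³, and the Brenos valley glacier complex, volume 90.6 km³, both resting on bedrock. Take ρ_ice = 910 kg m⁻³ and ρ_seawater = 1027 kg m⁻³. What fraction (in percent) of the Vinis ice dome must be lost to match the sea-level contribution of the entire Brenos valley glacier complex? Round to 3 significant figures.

Equal sea-level rise means equal mass of meltwater, i.e. equal mass of ice lost.
Ice mass of Brenos: 8.245×10^13 kg; ice mass of Vinis: 9.191×10^16 kg.
Fraction required = 8.245×10^13 / 9.191×10^16 = 8.97×10^-4 → 0.0897 %.

≈ 0.0897 %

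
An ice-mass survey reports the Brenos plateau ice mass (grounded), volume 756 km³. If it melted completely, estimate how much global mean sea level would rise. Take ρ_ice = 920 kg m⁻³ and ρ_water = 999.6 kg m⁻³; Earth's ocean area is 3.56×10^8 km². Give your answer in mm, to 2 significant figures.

Brenos: 756 km³ × (920/999.6) = 695.8 km³ of water.
Spread over 3.56×10^14 m² of ocean, Δh = 6.958×10^11 / 3.56×10^14 = 1.95×10^-3 m = 2.0 mm.

≈ 2.0 mm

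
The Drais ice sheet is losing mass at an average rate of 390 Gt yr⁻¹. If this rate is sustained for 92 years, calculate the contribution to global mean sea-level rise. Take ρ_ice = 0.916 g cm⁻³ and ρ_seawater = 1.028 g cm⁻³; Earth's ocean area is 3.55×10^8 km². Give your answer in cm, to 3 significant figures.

≈ 9.83 cm

Total mass lost = 390 Gt/yr × 92 yr = 3.588×10^4 Gt = 3.588×10^16 kg.
ρ_w = 1.028 g cm⁻³ = 1028 kg m⁻³, so water volume = 3.588×10^16 / 1028 = 3.490×10^13 m³.
Δh = 3.490×10^13 / 3.55×10^14 = 0.0983 m = 9.83 cm.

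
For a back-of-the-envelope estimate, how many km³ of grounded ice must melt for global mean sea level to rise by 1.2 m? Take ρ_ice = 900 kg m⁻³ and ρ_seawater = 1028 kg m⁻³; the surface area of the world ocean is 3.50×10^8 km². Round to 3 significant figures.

≈ 4.80×10^5 km³

Required water volume = Δh × A = 1.2 m × 3.50×10^14 m² = 4.200×10^14 m³ = 4.200×10^5 km³.
Ice volume = water volume × ρ_w/ρ_ice = 4.200×10^5 × 1028/900 = 4.80×10^5 km³.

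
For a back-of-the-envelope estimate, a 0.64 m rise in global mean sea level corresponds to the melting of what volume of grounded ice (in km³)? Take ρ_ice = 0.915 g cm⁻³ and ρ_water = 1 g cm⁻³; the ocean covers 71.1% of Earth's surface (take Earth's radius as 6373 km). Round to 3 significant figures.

≈ 2.54×10^5 km³

Required water volume = Δh × A = 0.64 m × 3.63×10^14 m² = 2.322×10^14 m³ = 2.322×10^5 km³.
Ice volume = water volume × ρ_w/ρ_ice = 2.322×10^5 × 1000/915 = 2.54×10^5 km³.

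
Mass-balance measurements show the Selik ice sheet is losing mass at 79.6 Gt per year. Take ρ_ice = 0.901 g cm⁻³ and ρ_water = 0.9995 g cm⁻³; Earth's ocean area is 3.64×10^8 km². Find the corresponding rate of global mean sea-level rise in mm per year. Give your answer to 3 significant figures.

ρ_w = 0.9995 g cm⁻³ = 999.5 kg m⁻³. Annual water volume added = 79.6 Gt / ρ_w = 7.960×10^13 kg / 999.5 kg m⁻³ = 7.964×10^10 m³.
Δh per year = 7.964×10^10 / 3.64×10^14 = 2.19×10^-4 m = 0.219 mm.

≈ 0.219 mm/yr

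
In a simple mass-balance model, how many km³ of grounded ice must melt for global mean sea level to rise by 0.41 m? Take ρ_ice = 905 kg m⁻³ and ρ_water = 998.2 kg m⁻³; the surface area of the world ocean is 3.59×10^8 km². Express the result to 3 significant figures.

≈ 1.62×10^5 km³

Required water volume = Δh × A = 0.41 m × 3.59×10^14 m² = 1.472×10^14 m³ = 1.472×10^5 km³.
Ice volume = water volume × ρ_w/ρ_ice = 1.472×10^5 × 998.2/905 = 1.62×10^5 km³.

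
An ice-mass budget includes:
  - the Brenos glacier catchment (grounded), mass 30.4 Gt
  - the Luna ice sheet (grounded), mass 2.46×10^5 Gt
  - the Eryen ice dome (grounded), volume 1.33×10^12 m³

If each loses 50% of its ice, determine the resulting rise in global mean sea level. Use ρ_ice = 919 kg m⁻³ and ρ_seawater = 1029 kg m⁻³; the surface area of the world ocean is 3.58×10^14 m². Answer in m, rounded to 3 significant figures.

≈ 0.336 m

Brenos: 0.5 × 30.4 Gt = 1.520×10^13 kg; dividing by ρ_w = 1029 kg m⁻³ gives 1.477×10^10 m³ of water.
Luna: 0.5 × 2.46×10^5 Gt = 1.230×10^17 kg; dividing by ρ_w = 1029 kg m⁻³ gives 1.195×10^14 m³ of water.
Eryen: 0.5 × 1.33×10^12 m³ × (919/1029) = 5.939×10^11 m³ of water.
Total added water ≈ 1.201×10^14 m³ over 3.58×10^14 m² → Δh = 0.336 m.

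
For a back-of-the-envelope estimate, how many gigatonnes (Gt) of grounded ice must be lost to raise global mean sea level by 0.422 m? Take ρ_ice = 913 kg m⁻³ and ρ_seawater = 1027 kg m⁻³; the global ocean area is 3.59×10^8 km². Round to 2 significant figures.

≈ 1.6×10^5 Gt

Required water volume = Δh × A = 0.422 m × 3.59×10^14 m² = 1.515×10^14 m³.
ρ_w = 1027 kg m⁻³, so the mass of water = 1.515×10^14 m³ × 1027 kg m⁻³ = 1.556×10^17 kg = 1.6×10^5 Gt (and the same mass of ice, by conservation).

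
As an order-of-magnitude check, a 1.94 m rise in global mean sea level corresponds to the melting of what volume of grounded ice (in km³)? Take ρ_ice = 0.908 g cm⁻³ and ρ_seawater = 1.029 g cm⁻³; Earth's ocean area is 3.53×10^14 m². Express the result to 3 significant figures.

≈ 7.76×10^5 km³

Required water volume = Δh × A = 1.94 m × 3.53×10^14 m² = 6.848×10^14 m³ = 6.848×10^5 km³.
Ice volume = water volume × ρ_w/ρ_ice = 6.848×10^5 × 1029/908 = 7.76×10^5 km³.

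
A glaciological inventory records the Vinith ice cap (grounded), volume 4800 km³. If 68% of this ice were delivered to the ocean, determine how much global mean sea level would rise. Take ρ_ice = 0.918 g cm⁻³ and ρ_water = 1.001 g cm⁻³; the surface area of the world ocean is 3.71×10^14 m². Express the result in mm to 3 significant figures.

Vinith: 0.68 × 4800 km³ × (918/1001) = 2993 km³ of water.
Spread over 3.71×10^14 m² of ocean, Δh = 2.993×10^12 / 3.71×10^14 = 8.07×10^-3 m = 8.07 mm.

≈ 8.07 mm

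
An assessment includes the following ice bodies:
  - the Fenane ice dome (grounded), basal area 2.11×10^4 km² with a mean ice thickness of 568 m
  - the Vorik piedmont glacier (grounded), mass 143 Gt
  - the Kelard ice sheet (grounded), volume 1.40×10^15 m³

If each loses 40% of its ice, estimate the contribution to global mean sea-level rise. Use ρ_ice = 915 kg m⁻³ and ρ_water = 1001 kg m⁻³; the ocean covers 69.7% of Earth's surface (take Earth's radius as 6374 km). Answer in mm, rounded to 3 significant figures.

Fenane: ice volume = 2.11×10^4 km² × 568 m = 1.198×10^4 km³; 0.4 × 1.198×10^4 × (915/1001) = 4382 km³ of water.
Vorik: 0.4 × 143 Gt = 5.720×10^13 kg; dividing by ρ_w = 1001 kg m⁻³ gives 5.714×10^10 m³ of water.
Kelard: 0.4 × 1.40×10^15 m³ × (915/1001) = 5.119×10^14 m³ of water.
Total added water ≈ 5.163×10^14 m³ over 3.56×10^14 m² → Δh = 1.45 m = 1450 mm.

≈ 1450 mm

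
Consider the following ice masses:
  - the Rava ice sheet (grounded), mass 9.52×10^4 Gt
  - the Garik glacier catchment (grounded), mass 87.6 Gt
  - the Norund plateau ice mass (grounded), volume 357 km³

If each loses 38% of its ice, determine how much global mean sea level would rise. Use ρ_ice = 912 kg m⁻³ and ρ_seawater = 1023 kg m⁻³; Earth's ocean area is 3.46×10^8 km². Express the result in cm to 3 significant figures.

≈ 10.3 cm

Rava: 0.38 × 9.52×10^4 Gt = 3.618×10^16 kg; dividing by ρ_w = 1023 kg m⁻³ gives 3.536×10^13 m³ of water.
Garik: 0.38 × 87.6 Gt = 3.329×10^13 kg; dividing by ρ_w = 1023 kg m⁻³ gives 3.254×10^10 m³ of water.
Norund: 0.38 × 357 km³ × (912/1023) = 120.9 km³ of water.
Total added water ≈ 3.552×10^13 m³ over 3.46×10^14 m² → Δh = 0.103 m = 10.3 cm.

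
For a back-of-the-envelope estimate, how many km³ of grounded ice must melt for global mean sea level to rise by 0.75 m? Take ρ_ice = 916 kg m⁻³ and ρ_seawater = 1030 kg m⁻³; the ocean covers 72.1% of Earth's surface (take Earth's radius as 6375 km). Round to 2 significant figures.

Required water volume = Δh × A = 0.75 m × 3.68×10^14 m² = 2.762×10^14 m³ = 2.762×10^5 km³.
Ice volume = water volume × ρ_w/ρ_ice = 2.762×10^5 × 1030/916 = 3.1×10^5 km³.

≈ 3.1×10^5 km³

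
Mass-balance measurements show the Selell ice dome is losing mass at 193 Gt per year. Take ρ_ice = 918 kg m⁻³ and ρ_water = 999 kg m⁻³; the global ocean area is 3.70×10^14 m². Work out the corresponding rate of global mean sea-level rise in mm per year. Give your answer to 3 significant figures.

ρ_w = 999 kg m⁻³. Annual water volume added = 193 Gt / ρ_w = 1.930×10^14 kg / 999 kg m⁻³ = 1.932×10^11 m³.
Δh per year = 1.932×10^11 / 3.70×10^14 = 5.22×10^-4 m = 0.522 mm.

≈ 0.522 mm/yr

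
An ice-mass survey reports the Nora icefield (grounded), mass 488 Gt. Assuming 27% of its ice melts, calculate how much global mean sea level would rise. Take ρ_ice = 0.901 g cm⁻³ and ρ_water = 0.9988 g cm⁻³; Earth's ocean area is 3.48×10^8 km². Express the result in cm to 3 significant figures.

≈ 0.0379 cm

Nora: 0.27 × 488 Gt = 1.318×10^14 kg; dividing by ρ_w = 0.9988 g cm⁻³ = 998.8 kg m⁻³ gives 1.319×10^11 m³ of water.
Spread over 3.48×10^14 m² of ocean, Δh = 1.319×10^11 / 3.48×10^14 = 3.79×10^-4 m = 0.0379 cm.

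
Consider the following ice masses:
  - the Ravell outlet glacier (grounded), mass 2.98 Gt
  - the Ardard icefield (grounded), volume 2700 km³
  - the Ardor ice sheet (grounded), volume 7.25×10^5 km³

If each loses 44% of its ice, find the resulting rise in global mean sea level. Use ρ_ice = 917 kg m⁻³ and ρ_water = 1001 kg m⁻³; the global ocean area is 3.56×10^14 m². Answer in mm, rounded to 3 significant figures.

Ravell: 0.44 × 2.98 Gt = 1.311×10^12 kg; dividing by ρ_w = 1001 kg m⁻³ gives 1.310×10^9 m³ of water.
Ardard: 0.44 × 2700 km³ × (917/1001) = 1088 km³ of water.
Ardor: 0.44 × 7.25×10^5 km³ × (917/1001) = 2.922×10^5 km³ of water.
Total added water ≈ 2.933×10^14 m³ over 3.56×10^14 m² → Δh = 0.824 m = 824 mm.

≈ 824 mm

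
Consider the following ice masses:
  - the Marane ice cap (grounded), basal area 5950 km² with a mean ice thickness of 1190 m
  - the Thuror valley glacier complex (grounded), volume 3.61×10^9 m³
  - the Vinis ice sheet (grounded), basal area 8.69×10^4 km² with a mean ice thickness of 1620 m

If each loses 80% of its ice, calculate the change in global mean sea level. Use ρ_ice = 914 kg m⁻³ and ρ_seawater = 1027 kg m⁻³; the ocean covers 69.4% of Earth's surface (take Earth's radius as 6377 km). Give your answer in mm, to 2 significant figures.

≈ 300 mm

Marane: ice volume = 5950 km² × 1190 m = 7080 km³; 0.8 × 7080 × (914/1027) = 5041 km³ of water.
Thuror: 0.8 × 3.61×10^9 m³ × (914/1027) = 2.570×10^9 m³ of water.
Vinis: ice volume = 8.69×10^4 km² × 1620 m = 1.408×10^5 km³; 0.8 × 1.408×10^5 × (914/1027) = 1.002×10^5 km³ of water.
Total added water ≈ 1.053×10^14 m³ over 3.55×10^14 m² → Δh = 0.297 m = 300 mm.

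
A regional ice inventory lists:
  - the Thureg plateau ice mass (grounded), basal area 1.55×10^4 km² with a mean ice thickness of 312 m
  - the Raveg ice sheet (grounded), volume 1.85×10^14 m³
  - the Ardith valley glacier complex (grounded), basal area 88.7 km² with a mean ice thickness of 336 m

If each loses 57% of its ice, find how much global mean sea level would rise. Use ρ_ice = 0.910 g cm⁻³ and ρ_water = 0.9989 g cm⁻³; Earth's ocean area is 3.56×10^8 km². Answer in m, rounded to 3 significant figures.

≈ 0.277 m

Thureg: ice volume = 1.55×10^4 km² × 312 m = 4836 km³; 0.57 × 4836 × (910/998.9) = 2511 km³ of water.
Raveg: 0.57 × 1.85×10^14 m³ × (910/998.9) = 9.607×10^13 m³ of water.
Ardith: ice volume = 88.7 km² × 336 m = 29.80 km³; 0.57 × 29.80 × (910/998.9) = 15.48 km³ of water.
Total added water ≈ 9.859×10^13 m³ over 3.56×10^14 m² → Δh = 0.277 m.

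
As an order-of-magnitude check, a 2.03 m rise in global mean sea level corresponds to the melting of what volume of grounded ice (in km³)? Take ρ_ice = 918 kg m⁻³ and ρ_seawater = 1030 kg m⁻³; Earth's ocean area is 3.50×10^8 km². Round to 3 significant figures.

≈ 7.97×10^5 km³

Required water volume = Δh × A = 2.03 m × 3.50×10^14 m² = 7.105×10^14 m³ = 7.105×10^5 km³.
Ice volume = water volume × ρ_w/ρ_ice = 7.105×10^5 × 1030/918 = 7.97×10^5 km³.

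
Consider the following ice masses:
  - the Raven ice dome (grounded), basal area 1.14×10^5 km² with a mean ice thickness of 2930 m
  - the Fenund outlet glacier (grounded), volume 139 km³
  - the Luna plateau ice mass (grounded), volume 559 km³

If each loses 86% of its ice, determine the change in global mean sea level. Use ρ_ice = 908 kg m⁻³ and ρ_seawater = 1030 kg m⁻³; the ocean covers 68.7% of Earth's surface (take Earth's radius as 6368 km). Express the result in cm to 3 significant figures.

Raven: ice volume = 1.14×10^5 km² × 2930 m = 3.340×10^5 km³; 0.86 × 3.340×10^5 × (908/1030) = 2.532×10^5 km³ of water.
Fenund: 0.86 × 139 km³ × (908/1030) = 105.4 km³ of water.
Luna: 0.86 × 559 km³ × (908/1030) = 423.8 km³ of water.
Total added water ≈ 2.538×10^14 m³ over 3.50×10^14 m² → Δh = 0.725 m = 72.5 cm.

≈ 72.5 cm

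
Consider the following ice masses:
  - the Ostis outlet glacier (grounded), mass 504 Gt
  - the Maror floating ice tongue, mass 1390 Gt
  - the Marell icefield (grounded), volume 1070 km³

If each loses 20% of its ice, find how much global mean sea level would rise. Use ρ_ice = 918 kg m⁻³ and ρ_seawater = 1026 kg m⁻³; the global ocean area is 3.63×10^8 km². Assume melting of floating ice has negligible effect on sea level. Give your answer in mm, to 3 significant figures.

≈ 0.798 mm

Ostis: 0.2 × 504 Gt = 1.008×10^14 kg; dividing by ρ_w = 1026 kg m⁻³ gives 9.825×10^10 m³ of water.
The Maror floating ice tongue is floating and already displaces its own weight of water, so its melt adds essentially nothing to sea level.
Marell: 0.2 × 1070 km³ × (918/1026) = 191.5 km³ of water.
Total added water ≈ 2.897×10^11 m³ over 3.63×10^14 m² → Δh = 7.98×10^-4 m = 0.798 mm.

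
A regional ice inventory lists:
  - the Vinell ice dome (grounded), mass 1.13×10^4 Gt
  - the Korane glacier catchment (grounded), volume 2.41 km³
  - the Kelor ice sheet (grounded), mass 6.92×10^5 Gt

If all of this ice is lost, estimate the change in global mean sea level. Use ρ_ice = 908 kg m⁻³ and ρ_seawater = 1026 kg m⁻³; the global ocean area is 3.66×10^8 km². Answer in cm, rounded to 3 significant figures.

Vinell: 1.13×10^4 Gt = 1.130×10^16 kg; dividing by ρ_w = 1026 kg m⁻³ gives 1.101×10^13 m³ of water.
Korane: 2.41 km³ × (908/1026) = 2.133 km³ of water.
Kelor: 6.92×10^5 Gt = 6.920×10^17 kg; dividing by ρ_w = 1026 kg m⁻³ gives 6.745×10^14 m³ of water.
Total added water ≈ 6.855×10^14 m³ over 3.66×10^14 m² → Δh = 1.87 m = 187 cm.

≈ 187 cm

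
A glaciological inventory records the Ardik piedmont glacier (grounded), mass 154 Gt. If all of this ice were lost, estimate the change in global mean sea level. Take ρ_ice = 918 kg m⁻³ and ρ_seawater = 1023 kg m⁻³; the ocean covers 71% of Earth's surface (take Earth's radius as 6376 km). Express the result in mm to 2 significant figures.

Ardik: 154 Gt = 1.540×10^14 kg; dividing by ρ_w = 1023 kg m⁻³ gives 1.505×10^11 m³ of water.
Spread over 3.63×10^14 m² of ocean, Δh = 1.505×10^11 / 3.63×10^14 = 4.15×10^-4 m = 0.42 mm.

≈ 0.42 mm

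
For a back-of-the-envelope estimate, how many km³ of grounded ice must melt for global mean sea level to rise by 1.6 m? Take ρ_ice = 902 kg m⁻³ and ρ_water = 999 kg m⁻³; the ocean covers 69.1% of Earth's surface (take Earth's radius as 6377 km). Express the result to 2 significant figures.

≈ 6.3×10^5 km³

Required water volume = Δh × A = 1.6 m × 3.53×10^14 m² = 5.650×10^14 m³ = 5.650×10^5 km³.
Ice volume = water volume × ρ_w/ρ_ice = 5.650×10^5 × 999/902 = 6.3×10^5 km³.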